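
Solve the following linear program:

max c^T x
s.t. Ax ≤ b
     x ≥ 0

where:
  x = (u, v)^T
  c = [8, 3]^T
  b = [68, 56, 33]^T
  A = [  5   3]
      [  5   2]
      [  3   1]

Evaluate the objective at each vertex of the feasible region:
  z(0, 0) = 0
  z(11, 0) = 88
  z(10, 3) = 89  ←
  z(6.4, 12) = 87.2
  z(0, 22.67) = 68
The maximum is at u = 10, v = 3.

u = 10, v = 3, z = 89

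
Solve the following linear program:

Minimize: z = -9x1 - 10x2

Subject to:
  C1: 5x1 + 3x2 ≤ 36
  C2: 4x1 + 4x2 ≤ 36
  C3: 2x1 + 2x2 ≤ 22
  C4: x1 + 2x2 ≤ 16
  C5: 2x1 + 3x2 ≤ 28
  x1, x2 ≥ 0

Evaluate the objective at each vertex of the feasible region:
  z(0, 0) = 0
  z(7.2, 0) = -64.8
  z(4.5, 4.5) = -85.5
  z(2, 7) = -88  ←
  z(0, 8) = -80
The minimum is at x1 = 2, x2 = 7.

x1 = 2, x2 = 7, z = -88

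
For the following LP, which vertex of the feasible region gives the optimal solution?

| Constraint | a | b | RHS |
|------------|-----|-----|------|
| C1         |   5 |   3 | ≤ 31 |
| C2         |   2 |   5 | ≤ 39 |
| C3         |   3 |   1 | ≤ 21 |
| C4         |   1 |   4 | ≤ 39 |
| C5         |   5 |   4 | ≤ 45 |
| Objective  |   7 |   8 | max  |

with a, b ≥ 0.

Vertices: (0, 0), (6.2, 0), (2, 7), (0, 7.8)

Evaluate the objective at each vertex of the feasible region:
  z(0, 0) = 0
  z(6.2, 0) = 43.4
  z(2, 7) = 70  ←
  z(0, 7.8) = 62.4
The maximum is at a = 2, b = 7.

(2, 7)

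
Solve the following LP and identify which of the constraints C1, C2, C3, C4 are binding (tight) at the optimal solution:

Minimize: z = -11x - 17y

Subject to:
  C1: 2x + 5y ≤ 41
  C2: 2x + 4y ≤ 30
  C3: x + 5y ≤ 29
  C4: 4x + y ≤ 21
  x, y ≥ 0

At x = 4, y = 5, compute slack b - a·x for each constraint:
  C1: 41 − 33 = 8  (slack)
  C2: 30 − 28 = 2  (slack)
  C3: 29 − 29 = 0  (binding)
  C4: 21 − 21 = 0  (binding)

Optimal: x = 4, y = 5
Binding: C3, C4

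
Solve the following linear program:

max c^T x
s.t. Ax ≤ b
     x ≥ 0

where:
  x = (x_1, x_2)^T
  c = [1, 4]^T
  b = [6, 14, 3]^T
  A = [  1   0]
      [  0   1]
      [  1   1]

Evaluate the objective at each vertex of the feasible region:
  z(0, 0) = 0
  z(3, 0) = 3
  z(0, 3) = 12  ←
The maximum is at x_1 = 0, x_2 = 3.

x_1 = 0, x_2 = 3, z = 12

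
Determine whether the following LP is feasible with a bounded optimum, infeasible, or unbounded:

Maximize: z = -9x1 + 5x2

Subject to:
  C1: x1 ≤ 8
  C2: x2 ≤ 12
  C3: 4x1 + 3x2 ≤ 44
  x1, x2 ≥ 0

Feasible with a bounded optimal solution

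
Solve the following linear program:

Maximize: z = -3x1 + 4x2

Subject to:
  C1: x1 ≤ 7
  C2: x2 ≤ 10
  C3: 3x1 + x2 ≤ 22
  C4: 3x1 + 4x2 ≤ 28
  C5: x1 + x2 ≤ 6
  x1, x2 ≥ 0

Evaluate the objective at each vertex of the feasible region:
  z(0, 0) = 0
  z(6, 0) = -18
  z(0, 6) = 24  ←
The maximum is at x1 = 0, x2 = 6.

x1 = 0, x2 = 6, z = 24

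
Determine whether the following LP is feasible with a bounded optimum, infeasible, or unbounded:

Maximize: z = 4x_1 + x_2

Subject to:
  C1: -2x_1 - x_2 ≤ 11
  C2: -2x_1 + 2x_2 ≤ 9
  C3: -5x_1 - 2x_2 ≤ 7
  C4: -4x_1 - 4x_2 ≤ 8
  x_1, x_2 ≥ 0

Unbounded (objective can increase without bound)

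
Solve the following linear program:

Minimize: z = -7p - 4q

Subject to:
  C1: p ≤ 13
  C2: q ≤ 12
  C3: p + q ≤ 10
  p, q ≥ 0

Evaluate the objective at each vertex of the feasible region:
  z(0, 0) = 0
  z(10, 0) = -70  ←
  z(0, 10) = -40
The minimum is at p = 10, q = 0.

p = 10, q = 0, z = -70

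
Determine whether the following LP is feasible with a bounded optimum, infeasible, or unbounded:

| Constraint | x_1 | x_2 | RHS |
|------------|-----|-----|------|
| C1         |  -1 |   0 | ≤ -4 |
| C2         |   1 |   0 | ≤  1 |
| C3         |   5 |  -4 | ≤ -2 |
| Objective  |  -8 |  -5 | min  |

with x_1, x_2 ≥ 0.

Infeasible (no feasible solution exists)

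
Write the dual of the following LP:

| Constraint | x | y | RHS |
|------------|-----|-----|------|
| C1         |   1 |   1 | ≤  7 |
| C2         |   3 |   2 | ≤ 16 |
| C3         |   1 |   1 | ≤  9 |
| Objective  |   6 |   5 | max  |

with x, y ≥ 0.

Primal max cᵀx s.t. Ax ≤ b, x ≥ 0  →  Dual min bᵀy s.t. Aᵀy ≥ c, y ≥ 0.

Minimize: z = 7y1 + 16y2 + 9y3

Subject to:
  y1 + 3y2 + y3 ≥ 6
  y1 + 2y2 + y3 ≥ 5
  y1, y2, y3 ≥ 0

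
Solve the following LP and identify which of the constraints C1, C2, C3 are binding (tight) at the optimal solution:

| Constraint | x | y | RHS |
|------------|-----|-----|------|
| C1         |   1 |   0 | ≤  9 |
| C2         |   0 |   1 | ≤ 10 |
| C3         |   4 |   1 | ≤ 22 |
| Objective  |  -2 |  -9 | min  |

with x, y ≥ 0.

At x = 3, y = 10, compute slack b - a·x for each constraint:
  C1: 9 − 3 = 6  (slack)
  C2: 10 − 10 = 0  (binding)
  C3: 22 − 22 = 0  (binding)

Optimal: x = 3, y = 10
Binding: C2, C3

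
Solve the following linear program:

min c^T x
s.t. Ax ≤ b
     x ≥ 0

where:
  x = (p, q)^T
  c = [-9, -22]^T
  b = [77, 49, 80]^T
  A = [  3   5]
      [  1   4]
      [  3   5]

Evaluate the objective at each vertex of the feasible region:
  z(0, 0) = 0
  z(25.67, 0) = -231
  z(9, 10) = -301  ←
  z(0, 12.25) = -269.5
The minimum is at p = 9, q = 10.

p = 9, q = 10, z = -301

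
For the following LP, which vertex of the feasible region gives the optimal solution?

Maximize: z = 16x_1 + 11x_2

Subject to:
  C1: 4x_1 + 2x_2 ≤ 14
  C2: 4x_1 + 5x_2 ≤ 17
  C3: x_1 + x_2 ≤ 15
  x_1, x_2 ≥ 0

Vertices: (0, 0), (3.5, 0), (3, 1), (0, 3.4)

Evaluate the objective at each vertex of the feasible region:
  z(0, 0) = 0
  z(3.5, 0) = 56
  z(3, 1) = 59  ←
  z(0, 3.4) = 37.4
The maximum is at x_1 = 3, x_2 = 1.

(3, 1)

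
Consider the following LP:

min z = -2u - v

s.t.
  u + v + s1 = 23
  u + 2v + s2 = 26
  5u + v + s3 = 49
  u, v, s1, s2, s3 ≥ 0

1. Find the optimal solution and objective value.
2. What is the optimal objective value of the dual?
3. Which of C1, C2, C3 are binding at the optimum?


1. u = 8, v = 9, z = -25
2. -25
3. C2, C3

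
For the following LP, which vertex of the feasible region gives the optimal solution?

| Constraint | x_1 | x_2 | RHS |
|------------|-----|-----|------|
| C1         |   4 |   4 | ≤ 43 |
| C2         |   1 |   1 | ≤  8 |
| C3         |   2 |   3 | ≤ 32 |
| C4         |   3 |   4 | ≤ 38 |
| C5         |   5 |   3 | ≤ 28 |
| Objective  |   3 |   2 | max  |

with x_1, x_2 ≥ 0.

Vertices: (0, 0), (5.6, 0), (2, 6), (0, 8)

Evaluate the objective at each vertex of the feasible region:
  z(0, 0) = 0
  z(5.6, 0) = 16.8
  z(2, 6) = 18  ←
  z(0, 8) = 16
The maximum is at x_1 = 2, x_2 = 6.

(2, 6)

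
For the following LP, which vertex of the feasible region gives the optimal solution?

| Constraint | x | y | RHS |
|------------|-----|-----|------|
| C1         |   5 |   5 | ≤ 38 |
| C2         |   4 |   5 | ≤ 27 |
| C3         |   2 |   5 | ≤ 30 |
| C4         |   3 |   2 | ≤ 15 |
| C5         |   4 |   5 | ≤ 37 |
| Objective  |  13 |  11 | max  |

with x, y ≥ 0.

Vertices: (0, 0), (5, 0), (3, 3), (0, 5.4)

Evaluate the objective at each vertex of the feasible region:
  z(0, 0) = 0
  z(5, 0) = 65
  z(3, 3) = 72  ←
  z(0, 5.4) = 59.4
The maximum is at x = 3, y = 3.

(3, 3)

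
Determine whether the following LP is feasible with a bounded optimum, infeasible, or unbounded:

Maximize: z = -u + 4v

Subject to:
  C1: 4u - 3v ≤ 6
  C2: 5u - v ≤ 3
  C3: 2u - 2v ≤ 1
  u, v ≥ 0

Unbounded (objective can increase without bound)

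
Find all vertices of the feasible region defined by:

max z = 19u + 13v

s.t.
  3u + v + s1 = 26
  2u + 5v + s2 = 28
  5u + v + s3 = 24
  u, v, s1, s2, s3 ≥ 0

(0, 0), (4.8, 0), (4, 4), (0, 5.6)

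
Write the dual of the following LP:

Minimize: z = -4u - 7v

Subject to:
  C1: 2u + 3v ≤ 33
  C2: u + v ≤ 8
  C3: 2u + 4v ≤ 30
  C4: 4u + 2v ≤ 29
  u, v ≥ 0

Primal min cᵀx s.t. Ax ≤ b, x ≥ 0  →  Dual max −bᵀy s.t. Aᵀy ≥ −c, y ≥ 0.

Maximize: z = -33y1 - 8y2 - 30y3 - 29y4

Subject to:
  2y1 + y2 + 2y3 + 4y4 ≥ 4
  3y1 + y2 + 4y3 + 2y4 ≥ 7
  y1, y2, y3, y4 ≥ 0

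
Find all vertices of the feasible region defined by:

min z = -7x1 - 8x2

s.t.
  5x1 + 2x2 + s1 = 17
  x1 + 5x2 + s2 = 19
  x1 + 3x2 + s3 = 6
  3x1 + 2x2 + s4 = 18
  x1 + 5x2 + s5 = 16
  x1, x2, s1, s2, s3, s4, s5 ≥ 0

(0, 0), (3.4, 0), (3, 1), (0, 2)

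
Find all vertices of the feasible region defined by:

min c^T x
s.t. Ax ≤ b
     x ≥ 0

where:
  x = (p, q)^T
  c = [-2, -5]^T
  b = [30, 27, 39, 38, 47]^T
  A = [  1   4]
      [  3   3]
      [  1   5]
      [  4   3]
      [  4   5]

(0, 0), (9, 0), (2, 7), (0, 7.5)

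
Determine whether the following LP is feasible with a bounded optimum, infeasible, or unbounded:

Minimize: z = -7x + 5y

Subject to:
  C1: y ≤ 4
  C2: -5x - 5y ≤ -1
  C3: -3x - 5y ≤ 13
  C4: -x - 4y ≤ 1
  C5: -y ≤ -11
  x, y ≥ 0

Infeasible (no feasible solution exists)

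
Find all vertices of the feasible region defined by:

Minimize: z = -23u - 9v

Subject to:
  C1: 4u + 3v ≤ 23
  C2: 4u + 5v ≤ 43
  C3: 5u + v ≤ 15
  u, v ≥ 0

(0, 0), (3, 0), (2, 5), (0, 7.667)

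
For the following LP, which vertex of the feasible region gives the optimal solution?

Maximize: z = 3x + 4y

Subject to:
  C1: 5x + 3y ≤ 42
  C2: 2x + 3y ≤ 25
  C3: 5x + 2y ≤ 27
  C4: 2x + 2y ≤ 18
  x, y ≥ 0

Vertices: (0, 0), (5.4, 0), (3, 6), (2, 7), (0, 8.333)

Evaluate the objective at each vertex of the feasible region:
  z(0, 0) = 0
  z(5.4, 0) = 16.2
  z(3, 6) = 33
  z(2, 7) = 34  ←
  z(0, 8.333) = 33.33
The maximum is at x = 2, y = 7.

(2, 7)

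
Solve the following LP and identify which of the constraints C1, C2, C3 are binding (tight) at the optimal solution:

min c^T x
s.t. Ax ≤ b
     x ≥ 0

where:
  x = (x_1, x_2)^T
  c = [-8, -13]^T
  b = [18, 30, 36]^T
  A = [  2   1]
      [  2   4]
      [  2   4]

At x_1 = 7, x_2 = 4, compute slack b - a·x for each constraint:
  C1: 18 − 18 = 0  (binding)
  C2: 30 − 30 = 0  (binding)
  C3: 36 − 30 = 6  (slack)

Optimal: x_1 = 7, x_2 = 4
Binding: C1, C2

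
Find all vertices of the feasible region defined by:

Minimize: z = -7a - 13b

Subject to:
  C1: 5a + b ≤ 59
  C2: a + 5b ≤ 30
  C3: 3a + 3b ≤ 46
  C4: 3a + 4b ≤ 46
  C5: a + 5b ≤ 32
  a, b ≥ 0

(0, 0), (11.8, 0), (11.18, 3.118), (10, 4), (0, 6)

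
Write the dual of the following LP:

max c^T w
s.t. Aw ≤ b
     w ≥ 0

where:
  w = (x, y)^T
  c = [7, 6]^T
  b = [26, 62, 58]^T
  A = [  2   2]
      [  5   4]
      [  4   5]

Primal max cᵀx s.t. Ax ≤ b, x ≥ 0  →  Dual min bᵀy s.t. Aᵀy ≥ c, y ≥ 0.

Minimize: z = 26y1 + 62y2 + 58y3

Subject to:
  2y1 + 5y2 + 4y3 ≥ 7
  2y1 + 4y2 + 5y3 ≥ 6
  y1, y2, y3 ≥ 0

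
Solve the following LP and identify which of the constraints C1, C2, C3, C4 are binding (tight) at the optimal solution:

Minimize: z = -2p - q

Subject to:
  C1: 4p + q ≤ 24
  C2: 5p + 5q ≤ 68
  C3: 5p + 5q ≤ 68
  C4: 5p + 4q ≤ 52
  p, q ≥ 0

At p = 4, q = 8, compute slack b - a·x for each constraint:
  C1: 24 − 24 = 0  (binding)
  C2: 68 − 60 = 8  (slack)
  C3: 68 − 60 = 8  (slack)
  C4: 52 − 52 = 0  (binding)

Optimal: p = 4, q = 8
Binding: C1, C4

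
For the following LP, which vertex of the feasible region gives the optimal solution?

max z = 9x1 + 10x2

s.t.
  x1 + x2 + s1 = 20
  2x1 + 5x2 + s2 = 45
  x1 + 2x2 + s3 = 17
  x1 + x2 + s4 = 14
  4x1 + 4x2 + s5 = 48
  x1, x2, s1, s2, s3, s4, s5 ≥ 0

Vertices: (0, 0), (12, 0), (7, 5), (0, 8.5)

Evaluate the objective at each vertex of the feasible region:
  z(0, 0) = 0
  z(12, 0) = 108
  z(7, 5) = 113  ←
  z(0, 8.5) = 85
The maximum is at x1 = 7, x2 = 5.

(7, 5)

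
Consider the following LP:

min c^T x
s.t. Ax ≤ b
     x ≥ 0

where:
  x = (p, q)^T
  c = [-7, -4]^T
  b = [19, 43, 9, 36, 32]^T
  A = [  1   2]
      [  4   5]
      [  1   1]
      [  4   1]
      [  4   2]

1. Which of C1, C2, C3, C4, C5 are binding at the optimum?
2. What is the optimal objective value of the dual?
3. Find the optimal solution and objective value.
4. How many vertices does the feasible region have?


1. C3, C5
2. -57
3. p = 7, q = 2, z = -57
4. 5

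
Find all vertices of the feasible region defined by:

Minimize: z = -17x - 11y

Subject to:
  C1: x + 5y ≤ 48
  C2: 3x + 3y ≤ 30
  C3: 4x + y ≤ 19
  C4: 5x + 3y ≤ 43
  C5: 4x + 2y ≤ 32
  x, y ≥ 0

(0, 0), (4.75, 0), (3, 7), (0.5, 9.5), (0, 9.6)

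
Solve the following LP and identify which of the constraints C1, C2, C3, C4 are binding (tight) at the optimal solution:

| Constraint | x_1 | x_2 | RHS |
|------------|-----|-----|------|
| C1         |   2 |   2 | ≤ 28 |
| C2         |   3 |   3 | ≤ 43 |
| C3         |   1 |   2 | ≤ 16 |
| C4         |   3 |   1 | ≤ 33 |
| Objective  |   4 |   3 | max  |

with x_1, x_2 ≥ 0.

At x_1 = 10, x_2 = 3, compute slack b - a·x for each constraint:
  C1: 28 − 26 = 2  (slack)
  C2: 43 − 39 = 4  (slack)
  C3: 16 − 16 = 0  (binding)
  C4: 33 − 33 = 0  (binding)

Optimal: x_1 = 10, x_2 = 3
Binding: C3, C4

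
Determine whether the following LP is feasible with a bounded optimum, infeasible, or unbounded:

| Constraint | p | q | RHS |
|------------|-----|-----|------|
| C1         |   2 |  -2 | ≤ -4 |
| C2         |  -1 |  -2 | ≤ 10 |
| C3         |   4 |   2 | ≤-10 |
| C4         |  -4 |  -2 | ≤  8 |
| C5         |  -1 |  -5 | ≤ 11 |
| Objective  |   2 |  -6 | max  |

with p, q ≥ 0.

Infeasible (no feasible solution exists)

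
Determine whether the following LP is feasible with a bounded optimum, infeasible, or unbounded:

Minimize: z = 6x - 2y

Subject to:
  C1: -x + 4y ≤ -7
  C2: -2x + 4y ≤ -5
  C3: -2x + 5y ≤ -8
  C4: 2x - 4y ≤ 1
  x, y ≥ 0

Infeasible (no feasible solution exists)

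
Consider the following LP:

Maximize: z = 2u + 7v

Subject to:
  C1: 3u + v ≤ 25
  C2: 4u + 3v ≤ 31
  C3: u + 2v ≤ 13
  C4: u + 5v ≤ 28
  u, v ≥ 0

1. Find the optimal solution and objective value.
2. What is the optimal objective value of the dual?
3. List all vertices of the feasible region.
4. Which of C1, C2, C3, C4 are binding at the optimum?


1. u = 3, v = 5, z = 41
2. 41
3. (0, 0), (7.75, 0), (4.6, 4.2), (3, 5), (0, 5.6)
4. C3, C4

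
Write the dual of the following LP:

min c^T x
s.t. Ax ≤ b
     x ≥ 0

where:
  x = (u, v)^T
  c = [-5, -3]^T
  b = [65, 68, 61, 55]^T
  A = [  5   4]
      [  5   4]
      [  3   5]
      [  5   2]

Primal min cᵀx s.t. Ax ≤ b, x ≥ 0  →  Dual max −bᵀy s.t. Aᵀy ≥ −c, y ≥ 0.

Maximize: z = -65y1 - 68y2 - 61y3 - 55y4

Subject to:
  5y1 + 5y2 + 3y3 + 5y4 ≥ 5
  4y1 + 4y2 + 5y3 + 2y4 ≥ 3
  y1, y2, y3, y4 ≥ 0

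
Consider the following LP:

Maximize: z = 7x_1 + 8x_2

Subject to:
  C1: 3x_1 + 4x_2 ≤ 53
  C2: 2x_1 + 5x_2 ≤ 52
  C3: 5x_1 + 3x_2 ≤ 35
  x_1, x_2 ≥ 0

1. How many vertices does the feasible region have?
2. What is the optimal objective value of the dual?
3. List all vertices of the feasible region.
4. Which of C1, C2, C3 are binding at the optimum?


1. 4
2. 87
3. (0, 0), (7, 0), (1, 10), (0, 10.4)
4. C2, C3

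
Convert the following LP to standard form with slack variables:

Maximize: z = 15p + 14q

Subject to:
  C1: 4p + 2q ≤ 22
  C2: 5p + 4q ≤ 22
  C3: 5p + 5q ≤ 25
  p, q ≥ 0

max z = 15p + 14q

s.t.
  4p + 2q + s1 = 22
  5p + 4q + s2 = 22
  5p + 5q + s3 = 25
  p, q, s1, s2, s3 ≥ 0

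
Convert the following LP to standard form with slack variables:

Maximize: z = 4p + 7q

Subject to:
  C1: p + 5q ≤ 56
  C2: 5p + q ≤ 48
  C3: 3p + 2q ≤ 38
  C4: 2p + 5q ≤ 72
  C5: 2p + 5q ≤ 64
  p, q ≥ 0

max z = 4p + 7q

s.t.
  p + 5q + s1 = 56
  5p + q + s2 = 48
  3p + 2q + s3 = 38
  2p + 5q + s4 = 72
  2p + 5q + s5 = 64
  p, q, s1, s2, s3, s4, s5 ≥ 0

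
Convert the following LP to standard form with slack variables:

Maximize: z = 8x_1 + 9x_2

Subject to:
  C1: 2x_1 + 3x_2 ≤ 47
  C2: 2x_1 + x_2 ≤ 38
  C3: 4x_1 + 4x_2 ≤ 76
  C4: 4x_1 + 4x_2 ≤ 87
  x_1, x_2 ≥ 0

max z = 8x_1 + 9x_2

s.t.
  2x_1 + 3x_2 + s1 = 47
  2x_1 + x_2 + s2 = 38
  4x_1 + 4x_2 + s3 = 76
  4x_1 + 4x_2 + s4 = 87
  x_1, x_2, s1, s2, s3, s4 ≥ 0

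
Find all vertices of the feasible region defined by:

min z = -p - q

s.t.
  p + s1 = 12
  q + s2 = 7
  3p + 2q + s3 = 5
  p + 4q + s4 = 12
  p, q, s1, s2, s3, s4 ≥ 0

(0, 0), (1.667, 0), (0, 2.5)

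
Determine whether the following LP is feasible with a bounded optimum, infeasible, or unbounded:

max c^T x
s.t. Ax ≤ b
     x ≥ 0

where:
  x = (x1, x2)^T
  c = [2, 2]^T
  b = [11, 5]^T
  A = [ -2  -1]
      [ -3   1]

Unbounded (objective can increase without bound)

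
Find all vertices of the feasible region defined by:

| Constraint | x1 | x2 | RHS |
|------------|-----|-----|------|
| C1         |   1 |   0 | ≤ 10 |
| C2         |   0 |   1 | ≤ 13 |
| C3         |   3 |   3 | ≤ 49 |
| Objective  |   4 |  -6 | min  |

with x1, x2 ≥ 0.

(0, 0), (10, 0), (10, 6.333), (3.333, 13), (0, 13)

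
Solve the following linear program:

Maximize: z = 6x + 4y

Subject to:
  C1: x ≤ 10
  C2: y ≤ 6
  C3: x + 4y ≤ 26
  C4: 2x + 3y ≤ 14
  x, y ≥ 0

Evaluate the objective at each vertex of the feasible region:
  z(0, 0) = 0
  z(7, 0) = 42  ←
  z(0, 4.667) = 18.67
The maximum is at x = 7, y = 0.

x = 7, y = 0, z = 42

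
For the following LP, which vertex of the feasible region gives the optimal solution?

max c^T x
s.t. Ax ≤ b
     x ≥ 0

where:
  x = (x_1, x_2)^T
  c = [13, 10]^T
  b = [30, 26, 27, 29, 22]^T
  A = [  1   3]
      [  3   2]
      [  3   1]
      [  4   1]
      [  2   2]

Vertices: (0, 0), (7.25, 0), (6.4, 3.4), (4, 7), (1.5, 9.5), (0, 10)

Evaluate the objective at each vertex of the feasible region:
  z(0, 0) = 0
  z(7.25, 0) = 94.25
  z(6.4, 3.4) = 117.2
  z(4, 7) = 122  ←
  z(1.5, 9.5) = 114.5
  z(0, 10) = 100
The maximum is at x_1 = 4, x_2 = 7.

(4, 7)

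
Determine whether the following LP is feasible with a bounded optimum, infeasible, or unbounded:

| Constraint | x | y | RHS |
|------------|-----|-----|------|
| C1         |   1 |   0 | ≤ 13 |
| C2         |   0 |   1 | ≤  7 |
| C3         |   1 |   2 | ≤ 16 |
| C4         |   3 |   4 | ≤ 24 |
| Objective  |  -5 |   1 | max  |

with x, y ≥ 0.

Feasible with a bounded optimal solution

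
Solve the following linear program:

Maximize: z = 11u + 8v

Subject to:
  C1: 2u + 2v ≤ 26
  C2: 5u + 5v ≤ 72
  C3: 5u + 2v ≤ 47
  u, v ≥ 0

Evaluate the objective at each vertex of the feasible region:
  z(0, 0) = 0
  z(9.4, 0) = 103.4
  z(7, 6) = 125  ←
  z(0, 13) = 104
The maximum is at u = 7, v = 6.

u = 7, v = 6, z = 125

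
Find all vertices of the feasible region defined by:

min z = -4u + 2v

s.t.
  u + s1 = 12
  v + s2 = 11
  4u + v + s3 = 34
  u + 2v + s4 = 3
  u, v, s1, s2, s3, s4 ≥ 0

(0, 0), (3, 0), (0, 1.5)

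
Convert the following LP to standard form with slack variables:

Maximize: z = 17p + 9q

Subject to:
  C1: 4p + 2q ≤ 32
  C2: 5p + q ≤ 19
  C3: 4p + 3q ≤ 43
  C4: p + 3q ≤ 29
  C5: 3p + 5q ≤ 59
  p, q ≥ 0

max z = 17p + 9q

s.t.
  4p + 2q + s1 = 32
  5p + q + s2 = 19
  4p + 3q + s3 = 43
  p + 3q + s4 = 29
  3p + 5q + s5 = 59
  p, q, s1, s2, s3, s4, s5 ≥ 0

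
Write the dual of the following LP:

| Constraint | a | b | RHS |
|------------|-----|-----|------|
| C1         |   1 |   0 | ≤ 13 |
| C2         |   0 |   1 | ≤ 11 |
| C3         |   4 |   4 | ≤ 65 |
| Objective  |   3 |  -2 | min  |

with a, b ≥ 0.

Primal min cᵀx s.t. Ax ≤ b, x ≥ 0  →  Dual max −bᵀy s.t. Aᵀy ≥ −c, y ≥ 0.

Maximize: z = -13y1 - 11y2 - 65y3

Subject to:
  y1 + 4y3 ≥ -3
  y2 + 4y3 ≥ 2
  y1, y2, y3 ≥ 0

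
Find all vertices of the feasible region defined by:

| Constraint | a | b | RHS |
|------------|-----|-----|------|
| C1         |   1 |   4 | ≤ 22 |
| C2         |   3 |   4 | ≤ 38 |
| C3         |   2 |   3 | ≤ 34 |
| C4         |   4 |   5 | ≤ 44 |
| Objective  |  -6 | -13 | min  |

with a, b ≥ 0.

(0, 0), (11, 0), (6, 4), (0, 5.5)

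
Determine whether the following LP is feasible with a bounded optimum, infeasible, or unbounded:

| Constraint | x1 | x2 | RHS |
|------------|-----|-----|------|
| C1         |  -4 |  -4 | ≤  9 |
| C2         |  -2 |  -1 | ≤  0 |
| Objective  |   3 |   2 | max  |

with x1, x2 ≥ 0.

Unbounded (objective can increase without bound)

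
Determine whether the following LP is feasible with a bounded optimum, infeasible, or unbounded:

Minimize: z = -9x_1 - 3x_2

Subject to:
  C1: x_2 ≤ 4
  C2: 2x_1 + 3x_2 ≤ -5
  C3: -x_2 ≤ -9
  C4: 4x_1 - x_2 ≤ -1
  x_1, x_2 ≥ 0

Infeasible (no feasible solution exists)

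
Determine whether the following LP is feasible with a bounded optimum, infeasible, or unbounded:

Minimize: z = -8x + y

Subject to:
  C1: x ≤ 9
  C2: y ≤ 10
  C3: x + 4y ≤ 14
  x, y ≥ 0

Feasible with a bounded optimal solution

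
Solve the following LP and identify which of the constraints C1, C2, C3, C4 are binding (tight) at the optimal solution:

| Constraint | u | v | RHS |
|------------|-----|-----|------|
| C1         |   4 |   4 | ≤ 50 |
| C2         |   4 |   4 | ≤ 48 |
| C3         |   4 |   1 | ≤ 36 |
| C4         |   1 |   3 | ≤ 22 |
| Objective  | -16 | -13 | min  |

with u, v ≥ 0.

At u = 8, v = 4, compute slack b - a·x for each constraint:
  C1: 50 − 48 = 2  (slack)
  C2: 48 − 48 = 0  (binding)
  C3: 36 − 36 = 0  (binding)
  C4: 22 − 20 = 2  (slack)

Optimal: u = 8, v = 4
Binding: C2, C3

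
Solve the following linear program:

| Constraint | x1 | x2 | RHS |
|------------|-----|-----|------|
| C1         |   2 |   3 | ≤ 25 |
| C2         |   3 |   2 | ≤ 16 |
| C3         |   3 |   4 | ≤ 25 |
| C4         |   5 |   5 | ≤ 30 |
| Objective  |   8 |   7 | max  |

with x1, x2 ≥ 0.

Evaluate the objective at each vertex of the feasible region:
  z(0, 0) = 0
  z(5.333, 0) = 42.67
  z(4, 2) = 46  ←
  z(0, 6) = 42
The maximum is at x1 = 4, x2 = 2.

x1 = 4, x2 = 2, z = 46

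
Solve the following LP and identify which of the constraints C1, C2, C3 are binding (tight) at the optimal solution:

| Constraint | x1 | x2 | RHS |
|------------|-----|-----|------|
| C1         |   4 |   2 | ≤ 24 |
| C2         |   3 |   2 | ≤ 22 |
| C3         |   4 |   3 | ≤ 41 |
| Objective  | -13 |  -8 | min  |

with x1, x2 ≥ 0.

At x1 = 2, x2 = 8, compute slack b - a·x for each constraint:
  C1: 24 − 24 = 0  (binding)
  C2: 22 − 22 = 0  (binding)
  C3: 41 − 32 = 9  (slack)

Optimal: x1 = 2, x2 = 8
Binding: C1, C2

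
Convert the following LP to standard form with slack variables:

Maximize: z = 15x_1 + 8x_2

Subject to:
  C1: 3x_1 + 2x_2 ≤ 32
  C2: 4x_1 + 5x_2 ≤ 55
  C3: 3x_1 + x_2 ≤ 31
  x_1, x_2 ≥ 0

max z = 15x_1 + 8x_2

s.t.
  3x_1 + 2x_2 + s1 = 32
  4x_1 + 5x_2 + s2 = 55
  3x_1 + x_2 + s3 = 31
  x_1, x_2, s1, s2, s3 ≥ 0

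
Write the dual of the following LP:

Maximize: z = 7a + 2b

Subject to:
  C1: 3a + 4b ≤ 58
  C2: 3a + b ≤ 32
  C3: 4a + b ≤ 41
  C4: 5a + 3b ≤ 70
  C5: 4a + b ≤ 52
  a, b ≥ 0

Primal max cᵀx s.t. Ax ≤ b, x ≥ 0  →  Dual min bᵀy s.t. Aᵀy ≥ c, y ≥ 0.

Minimize: z = 58y1 + 32y2 + 41y3 + 70y4 + 52y5

Subject to:
  3y1 + 3y2 + 4y3 + 5y4 + 4y5 ≥ 7
  4y1 + y2 + y3 + 3y4 + y5 ≥ 2
  y1, y2, y3, y4, y5 ≥ 0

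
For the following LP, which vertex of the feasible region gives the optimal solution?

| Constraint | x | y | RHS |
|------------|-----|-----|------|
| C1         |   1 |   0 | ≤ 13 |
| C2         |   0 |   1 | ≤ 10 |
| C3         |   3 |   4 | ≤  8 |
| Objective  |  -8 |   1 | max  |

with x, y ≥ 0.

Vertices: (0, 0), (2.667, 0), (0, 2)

Evaluate the objective at each vertex of the feasible region:
  z(0, 0) = 0
  z(2.667, 0) = -21.33
  z(0, 2) = 2  ←
The maximum is at x = 0, y = 2.

(0, 2)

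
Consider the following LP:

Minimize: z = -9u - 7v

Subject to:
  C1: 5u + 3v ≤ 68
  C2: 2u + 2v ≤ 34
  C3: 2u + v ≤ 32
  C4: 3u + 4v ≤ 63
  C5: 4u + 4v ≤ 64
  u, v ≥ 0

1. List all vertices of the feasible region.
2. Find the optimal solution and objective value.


1. (0, 0), (13.6, 0), (10, 6), (1, 15), (0, 15.75)
2. u = 10, v = 6, z = -132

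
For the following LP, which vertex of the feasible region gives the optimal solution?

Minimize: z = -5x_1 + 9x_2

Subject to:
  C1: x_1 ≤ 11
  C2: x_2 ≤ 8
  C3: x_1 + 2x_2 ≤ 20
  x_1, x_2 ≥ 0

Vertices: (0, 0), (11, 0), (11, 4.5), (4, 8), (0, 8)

Evaluate the objective at each vertex of the feasible region:
  z(0, 0) = 0
  z(11, 0) = -55  ←
  z(11, 4.5) = -14.5
  z(4, 8) = 52
  z(0, 8) = 72
The minimum is at x_1 = 11, x_2 = 0.

(11, 0)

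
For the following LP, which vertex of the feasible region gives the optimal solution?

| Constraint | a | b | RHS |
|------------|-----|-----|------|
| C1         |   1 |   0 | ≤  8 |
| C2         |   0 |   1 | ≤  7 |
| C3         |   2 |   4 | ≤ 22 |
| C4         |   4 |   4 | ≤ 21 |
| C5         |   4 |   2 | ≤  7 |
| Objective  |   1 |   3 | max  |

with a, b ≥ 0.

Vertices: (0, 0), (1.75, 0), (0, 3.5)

Evaluate the objective at each vertex of the feasible region:
  z(0, 0) = 0
  z(1.75, 0) = 1.75
  z(0, 3.5) = 10.5  ←
The maximum is at a = 0, b = 3.5.

(0, 3.5)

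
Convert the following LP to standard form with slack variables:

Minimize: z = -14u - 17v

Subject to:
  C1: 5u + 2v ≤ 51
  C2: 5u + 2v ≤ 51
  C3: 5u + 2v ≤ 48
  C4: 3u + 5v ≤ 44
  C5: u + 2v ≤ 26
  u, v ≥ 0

min z = -14u - 17v

s.t.
  5u + 2v + s1 = 51
  5u + 2v + s2 = 51
  5u + 2v + s3 = 48
  3u + 5v + s4 = 44
  u + 2v + s5 = 26
  u, v, s1, s2, s3, s4, s5 ≥ 0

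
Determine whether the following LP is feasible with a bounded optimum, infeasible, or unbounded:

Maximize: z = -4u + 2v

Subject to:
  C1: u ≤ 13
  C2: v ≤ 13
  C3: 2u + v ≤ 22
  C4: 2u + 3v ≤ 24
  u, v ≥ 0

Feasible with a bounded optimal solution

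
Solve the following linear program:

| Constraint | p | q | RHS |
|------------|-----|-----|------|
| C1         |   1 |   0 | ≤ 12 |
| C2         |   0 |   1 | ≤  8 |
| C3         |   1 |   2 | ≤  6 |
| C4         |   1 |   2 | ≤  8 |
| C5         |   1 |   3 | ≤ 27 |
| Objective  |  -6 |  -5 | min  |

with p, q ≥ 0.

Evaluate the objective at each vertex of the feasible region:
  z(0, 0) = 0
  z(6, 0) = -36  ←
  z(0, 3) = -15
The minimum is at p = 6, q = 0.

p = 6, q = 0, z = -36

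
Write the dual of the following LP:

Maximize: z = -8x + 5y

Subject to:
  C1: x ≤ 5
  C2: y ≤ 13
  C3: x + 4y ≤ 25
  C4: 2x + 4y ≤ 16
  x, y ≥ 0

Primal max cᵀx s.t. Ax ≤ b, x ≥ 0  →  Dual min bᵀy s.t. Aᵀy ≥ c, y ≥ 0.

Minimize: z = 5y1 + 13y2 + 25y3 + 16y4

Subject to:
  y1 + y3 + 2y4 ≥ -8
  y2 + 4y3 + 4y4 ≥ 5
  y1, y2, y3, y4 ≥ 0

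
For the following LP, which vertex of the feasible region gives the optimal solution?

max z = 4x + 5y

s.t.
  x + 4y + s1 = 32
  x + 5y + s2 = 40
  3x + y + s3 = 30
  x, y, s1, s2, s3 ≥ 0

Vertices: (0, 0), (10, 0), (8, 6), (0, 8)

Evaluate the objective at each vertex of the feasible region:
  z(0, 0) = 0
  z(10, 0) = 40
  z(8, 6) = 62  ←
  z(0, 8) = 40
The maximum is at x = 8, y = 6.

(8, 6)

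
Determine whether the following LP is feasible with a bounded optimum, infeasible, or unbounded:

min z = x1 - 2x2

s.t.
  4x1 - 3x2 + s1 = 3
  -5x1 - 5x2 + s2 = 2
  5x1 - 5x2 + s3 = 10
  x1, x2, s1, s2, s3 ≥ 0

Unbounded (objective can decrease without bound)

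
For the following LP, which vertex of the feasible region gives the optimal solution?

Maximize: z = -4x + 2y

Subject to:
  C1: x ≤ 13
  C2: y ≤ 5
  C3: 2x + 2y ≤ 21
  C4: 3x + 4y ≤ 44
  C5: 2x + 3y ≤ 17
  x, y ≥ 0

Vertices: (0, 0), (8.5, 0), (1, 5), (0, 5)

Evaluate the objective at each vertex of the feasible region:
  z(0, 0) = 0
  z(8.5, 0) = -34
  z(1, 5) = 6
  z(0, 5) = 10  ←
The maximum is at x = 0, y = 5.

(0, 5)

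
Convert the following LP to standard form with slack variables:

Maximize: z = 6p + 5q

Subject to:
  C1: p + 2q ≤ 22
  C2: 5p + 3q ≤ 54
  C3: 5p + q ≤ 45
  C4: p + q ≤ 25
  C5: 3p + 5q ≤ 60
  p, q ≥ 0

max z = 6p + 5q

s.t.
  p + 2q + s1 = 22
  5p + 3q + s2 = 54
  5p + q + s3 = 45
  p + q + s4 = 25
  3p + 5q + s5 = 60
  p, q, s1, s2, s3, s4, s5 ≥ 0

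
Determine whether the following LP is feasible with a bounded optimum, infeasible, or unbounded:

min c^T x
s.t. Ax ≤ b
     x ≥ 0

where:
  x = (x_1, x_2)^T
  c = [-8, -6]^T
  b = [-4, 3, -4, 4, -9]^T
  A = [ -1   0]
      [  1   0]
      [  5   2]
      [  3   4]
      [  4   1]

Infeasible (no feasible solution exists)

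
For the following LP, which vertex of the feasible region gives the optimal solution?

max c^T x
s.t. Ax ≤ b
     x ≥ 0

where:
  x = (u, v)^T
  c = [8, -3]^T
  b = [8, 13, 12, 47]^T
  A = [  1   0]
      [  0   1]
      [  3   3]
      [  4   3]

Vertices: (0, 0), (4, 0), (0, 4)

Evaluate the objective at each vertex of the feasible region:
  z(0, 0) = 0
  z(4, 0) = 32  ←
  z(0, 4) = -12
The maximum is at u = 4, v = 0.

(4, 0)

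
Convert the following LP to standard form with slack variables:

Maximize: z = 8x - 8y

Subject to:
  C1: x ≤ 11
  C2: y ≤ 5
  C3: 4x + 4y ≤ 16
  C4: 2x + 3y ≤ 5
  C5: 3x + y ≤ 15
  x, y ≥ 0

max z = 8x - 8y

s.t.
  x + s1 = 11
  y + s2 = 5
  4x + 4y + s3 = 16
  2x + 3y + s4 = 5
  3x + y + s5 = 15
  x, y, s1, s2, s3, s4, s5 ≥ 0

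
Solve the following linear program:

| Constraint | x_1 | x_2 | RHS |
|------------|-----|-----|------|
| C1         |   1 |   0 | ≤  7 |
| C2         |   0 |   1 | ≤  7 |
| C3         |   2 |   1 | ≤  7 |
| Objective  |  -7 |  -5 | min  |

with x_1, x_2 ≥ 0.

Evaluate the objective at each vertex of the feasible region:
  z(0, 0) = 0
  z(3.5, 0) = -24.5
  z(0, 7) = -35  ←
The minimum is at x_1 = 0, x_2 = 7.

x_1 = 0, x_2 = 7, z = -35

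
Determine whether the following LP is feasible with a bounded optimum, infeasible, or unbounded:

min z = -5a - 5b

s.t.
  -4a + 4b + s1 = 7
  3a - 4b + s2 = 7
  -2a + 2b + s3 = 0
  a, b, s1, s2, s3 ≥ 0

Unbounded (objective can decrease without bound)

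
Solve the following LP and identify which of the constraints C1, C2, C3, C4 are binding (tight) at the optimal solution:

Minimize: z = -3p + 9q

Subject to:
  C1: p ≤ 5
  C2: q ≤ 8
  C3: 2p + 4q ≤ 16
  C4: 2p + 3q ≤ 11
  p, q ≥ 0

At p = 5, q = 0, compute slack b - a·x for each constraint:
  C1: 5 − 5 = 0  (binding)
  C2: 8 − 0 = 8  (slack)
  C3: 16 − 10 = 6  (slack)
  C4: 11 − 10 = 1  (slack)

Optimal: p = 5, q = 0
Binding: C1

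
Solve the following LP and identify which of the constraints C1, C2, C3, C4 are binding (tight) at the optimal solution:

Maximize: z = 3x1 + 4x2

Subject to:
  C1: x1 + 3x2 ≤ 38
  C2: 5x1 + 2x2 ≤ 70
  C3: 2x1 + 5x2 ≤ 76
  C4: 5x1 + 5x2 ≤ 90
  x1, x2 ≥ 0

At x1 = 8, x2 = 10, compute slack b - a·x for each constraint:
  C1: 38 − 38 = 0  (binding)
  C2: 70 − 60 = 10  (slack)
  C3: 76 − 66 = 10  (slack)
  C4: 90 − 90 = 0  (binding)

Optimal: x1 = 8, x2 = 10
Binding: C1, C4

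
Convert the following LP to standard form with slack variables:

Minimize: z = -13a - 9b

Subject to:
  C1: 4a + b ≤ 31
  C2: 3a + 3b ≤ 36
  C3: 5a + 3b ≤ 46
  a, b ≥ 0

min z = -13a - 9b

s.t.
  4a + b + s1 = 31
  3a + 3b + s2 = 36
  5a + 3b + s3 = 46
  a, b, s1, s2, s3 ≥ 0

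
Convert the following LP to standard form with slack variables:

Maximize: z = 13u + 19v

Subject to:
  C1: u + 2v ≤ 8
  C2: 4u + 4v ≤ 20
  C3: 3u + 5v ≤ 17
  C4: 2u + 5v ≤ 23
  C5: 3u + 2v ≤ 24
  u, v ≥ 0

max z = 13u + 19v

s.t.
  u + 2v + s1 = 8
  4u + 4v + s2 = 20
  3u + 5v + s3 = 17
  2u + 5v + s4 = 23
  3u + 2v + s5 = 24
  u, v, s1, s2, s3, s4, s5 ≥ 0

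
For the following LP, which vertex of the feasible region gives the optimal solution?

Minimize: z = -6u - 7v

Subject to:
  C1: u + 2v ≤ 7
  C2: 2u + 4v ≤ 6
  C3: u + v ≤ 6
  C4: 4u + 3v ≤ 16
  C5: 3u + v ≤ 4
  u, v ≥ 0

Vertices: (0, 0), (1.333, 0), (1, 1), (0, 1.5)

Evaluate the objective at each vertex of the feasible region:
  z(0, 0) = 0
  z(1.333, 0) = -8
  z(1, 1) = -13  ←
  z(0, 1.5) = -10.5
The minimum is at u = 1, v = 1.

(1, 1)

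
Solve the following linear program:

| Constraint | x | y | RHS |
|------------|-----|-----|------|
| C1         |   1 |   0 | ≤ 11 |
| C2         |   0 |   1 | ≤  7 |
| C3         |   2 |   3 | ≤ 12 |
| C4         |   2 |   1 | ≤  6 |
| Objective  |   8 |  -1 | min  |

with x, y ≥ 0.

Evaluate the objective at each vertex of the feasible region:
  z(0, 0) = 0
  z(3, 0) = 24
  z(1.5, 3) = 9
  z(0, 4) = -4  ←
The minimum is at x = 0, y = 4.

x = 0, y = 4, z = -4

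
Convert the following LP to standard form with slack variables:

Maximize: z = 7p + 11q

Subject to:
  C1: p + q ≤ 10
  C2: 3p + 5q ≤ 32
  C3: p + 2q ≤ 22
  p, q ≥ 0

max z = 7p + 11q

s.t.
  p + q + s1 = 10
  3p + 5q + s2 = 32
  p + 2q + s3 = 22
  p, q, s1, s2, s3 ≥ 0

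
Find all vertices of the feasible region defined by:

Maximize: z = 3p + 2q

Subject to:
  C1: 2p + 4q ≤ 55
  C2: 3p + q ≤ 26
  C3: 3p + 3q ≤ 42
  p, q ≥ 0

(0, 0), (8.667, 0), (6, 8), (0.5, 13.5), (0, 13.75)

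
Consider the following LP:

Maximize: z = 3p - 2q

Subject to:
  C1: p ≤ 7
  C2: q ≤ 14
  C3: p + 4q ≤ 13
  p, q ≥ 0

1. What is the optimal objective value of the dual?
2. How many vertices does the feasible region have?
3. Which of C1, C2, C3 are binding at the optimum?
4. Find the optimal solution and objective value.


1. 21
2. 4
3. C1
4. p = 7, q = 0, z = 21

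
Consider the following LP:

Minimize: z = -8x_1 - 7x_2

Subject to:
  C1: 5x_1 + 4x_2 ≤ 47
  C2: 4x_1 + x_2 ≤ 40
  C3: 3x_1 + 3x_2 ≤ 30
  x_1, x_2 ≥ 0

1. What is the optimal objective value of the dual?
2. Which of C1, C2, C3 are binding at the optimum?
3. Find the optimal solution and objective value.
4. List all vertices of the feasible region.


1. -77
2. C1, C3
3. x_1 = 7, x_2 = 3, z = -77
4. (0, 0), (9.4, 0), (7, 3), (0, 10)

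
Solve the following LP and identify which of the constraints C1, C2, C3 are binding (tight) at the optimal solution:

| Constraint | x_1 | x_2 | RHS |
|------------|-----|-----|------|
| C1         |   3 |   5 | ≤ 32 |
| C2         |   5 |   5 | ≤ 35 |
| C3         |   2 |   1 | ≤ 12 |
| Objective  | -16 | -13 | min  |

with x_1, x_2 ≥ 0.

At x_1 = 5, x_2 = 2, compute slack b - a·x for each constraint:
  C1: 32 − 25 = 7  (slack)
  C2: 35 − 35 = 0  (binding)
  C3: 12 − 12 = 0  (binding)

Optimal: x_1 = 5, x_2 = 2
Binding: C2, C3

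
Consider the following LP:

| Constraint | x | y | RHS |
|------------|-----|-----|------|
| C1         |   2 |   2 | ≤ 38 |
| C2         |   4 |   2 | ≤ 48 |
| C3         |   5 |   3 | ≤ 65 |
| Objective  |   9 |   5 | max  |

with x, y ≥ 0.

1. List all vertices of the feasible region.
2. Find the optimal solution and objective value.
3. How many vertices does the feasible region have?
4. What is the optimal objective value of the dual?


1. (0, 0), (12, 0), (7, 10), (4, 15), (0, 19)
2. x = 7, y = 10, z = 113
3. 5
4. 113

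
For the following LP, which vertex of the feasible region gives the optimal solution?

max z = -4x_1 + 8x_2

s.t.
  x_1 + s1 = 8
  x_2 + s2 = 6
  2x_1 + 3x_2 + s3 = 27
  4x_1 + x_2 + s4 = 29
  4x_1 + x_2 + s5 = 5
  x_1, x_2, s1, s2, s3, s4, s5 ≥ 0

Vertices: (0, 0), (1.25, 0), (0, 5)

Evaluate the objective at each vertex of the feasible region:
  z(0, 0) = 0
  z(1.25, 0) = -5
  z(0, 5) = 40  ←
The maximum is at x_1 = 0, x_2 = 5.

(0, 5)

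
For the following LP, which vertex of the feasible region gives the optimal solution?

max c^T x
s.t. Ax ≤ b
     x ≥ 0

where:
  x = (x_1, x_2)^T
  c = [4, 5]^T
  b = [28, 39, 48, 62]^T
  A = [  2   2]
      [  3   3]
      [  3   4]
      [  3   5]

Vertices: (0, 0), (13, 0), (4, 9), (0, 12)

Evaluate the objective at each vertex of the feasible region:
  z(0, 0) = 0
  z(13, 0) = 52
  z(4, 9) = 61  ←
  z(0, 12) = 60
The maximum is at x_1 = 4, x_2 = 9.

(4, 9)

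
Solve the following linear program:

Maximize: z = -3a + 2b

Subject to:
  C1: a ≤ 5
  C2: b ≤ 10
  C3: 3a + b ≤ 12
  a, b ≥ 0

Evaluate the objective at each vertex of the feasible region:
  z(0, 0) = 0
  z(4, 0) = -12
  z(0.6667, 10) = 18
  z(0, 10) = 20  ←
The maximum is at a = 0, b = 10.

a = 0, b = 10, z = 20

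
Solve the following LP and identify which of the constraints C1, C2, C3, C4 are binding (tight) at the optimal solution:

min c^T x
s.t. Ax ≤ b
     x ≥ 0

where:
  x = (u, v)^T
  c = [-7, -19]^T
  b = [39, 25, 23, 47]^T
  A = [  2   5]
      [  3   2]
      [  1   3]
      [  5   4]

At u = 2, v = 7, compute slack b - a·x for each constraint:
  C1: 39 − 39 = 0  (binding)
  C2: 25 − 20 = 5  (slack)
  C3: 23 − 23 = 0  (binding)
  C4: 47 − 38 = 9  (slack)

Optimal: u = 2, v = 7
Binding: C1, C3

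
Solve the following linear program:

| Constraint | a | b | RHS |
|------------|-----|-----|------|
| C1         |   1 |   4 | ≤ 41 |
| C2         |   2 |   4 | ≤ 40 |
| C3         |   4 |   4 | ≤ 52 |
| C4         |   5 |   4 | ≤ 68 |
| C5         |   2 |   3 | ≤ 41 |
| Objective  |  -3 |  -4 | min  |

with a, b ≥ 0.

Evaluate the objective at each vertex of the feasible region:
  z(0, 0) = 0
  z(13, 0) = -39
  z(6, 7) = -46  ←
  z(0, 10) = -40
The minimum is at a = 6, b = 7.

a = 6, b = 7, z = -46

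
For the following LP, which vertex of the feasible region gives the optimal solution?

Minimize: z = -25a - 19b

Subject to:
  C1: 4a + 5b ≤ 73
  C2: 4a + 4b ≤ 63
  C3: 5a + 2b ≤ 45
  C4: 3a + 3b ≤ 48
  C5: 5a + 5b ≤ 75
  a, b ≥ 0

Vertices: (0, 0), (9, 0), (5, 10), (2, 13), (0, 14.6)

Evaluate the objective at each vertex of the feasible region:
  z(0, 0) = 0
  z(9, 0) = -225
  z(5, 10) = -315  ←
  z(2, 13) = -297
  z(0, 14.6) = -277.4
The minimum is at a = 5, b = 10.

(5, 10)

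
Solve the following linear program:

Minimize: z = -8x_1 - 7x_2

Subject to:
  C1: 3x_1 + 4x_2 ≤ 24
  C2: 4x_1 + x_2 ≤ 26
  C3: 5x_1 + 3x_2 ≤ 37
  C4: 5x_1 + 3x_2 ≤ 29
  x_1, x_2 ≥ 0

Evaluate the objective at each vertex of the feasible region:
  z(0, 0) = 0
  z(5.8, 0) = -46.4
  z(4, 3) = -53  ←
  z(0, 6) = -42
The minimum is at x_1 = 4, x_2 = 3.

x_1 = 4, x_2 = 3, z = -53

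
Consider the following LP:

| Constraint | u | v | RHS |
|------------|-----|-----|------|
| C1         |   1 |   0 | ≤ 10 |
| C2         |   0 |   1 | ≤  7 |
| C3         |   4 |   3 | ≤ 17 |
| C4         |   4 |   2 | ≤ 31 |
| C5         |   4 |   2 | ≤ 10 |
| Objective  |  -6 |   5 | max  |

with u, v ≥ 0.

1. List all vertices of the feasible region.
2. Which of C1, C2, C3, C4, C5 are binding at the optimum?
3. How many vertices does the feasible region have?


1. (0, 0), (2.5, 0), (0, 5)
2. C5
3. 3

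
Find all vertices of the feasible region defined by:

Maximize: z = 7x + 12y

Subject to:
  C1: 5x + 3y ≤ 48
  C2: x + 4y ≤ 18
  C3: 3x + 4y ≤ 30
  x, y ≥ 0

(0, 0), (9.6, 0), (9.273, 0.5455), (6, 3), (0, 4.5)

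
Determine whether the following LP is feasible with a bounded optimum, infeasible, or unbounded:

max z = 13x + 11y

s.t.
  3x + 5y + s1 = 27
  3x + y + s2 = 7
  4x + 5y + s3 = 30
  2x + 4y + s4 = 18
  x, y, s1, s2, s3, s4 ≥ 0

Feasible with a bounded optimal solution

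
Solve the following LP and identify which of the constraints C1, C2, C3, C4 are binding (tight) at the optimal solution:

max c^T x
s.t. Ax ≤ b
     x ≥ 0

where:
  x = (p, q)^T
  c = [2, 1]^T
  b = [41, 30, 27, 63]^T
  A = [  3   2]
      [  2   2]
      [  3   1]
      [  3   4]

At p = 6, q = 9, compute slack b - a·x for each constraint:
  C1: 41 − 36 = 5  (slack)
  C2: 30 − 30 = 0  (binding)
  C3: 27 − 27 = 0  (binding)
  C4: 63 − 54 = 9  (slack)

Optimal: p = 6, q = 9
Binding: C2, C3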